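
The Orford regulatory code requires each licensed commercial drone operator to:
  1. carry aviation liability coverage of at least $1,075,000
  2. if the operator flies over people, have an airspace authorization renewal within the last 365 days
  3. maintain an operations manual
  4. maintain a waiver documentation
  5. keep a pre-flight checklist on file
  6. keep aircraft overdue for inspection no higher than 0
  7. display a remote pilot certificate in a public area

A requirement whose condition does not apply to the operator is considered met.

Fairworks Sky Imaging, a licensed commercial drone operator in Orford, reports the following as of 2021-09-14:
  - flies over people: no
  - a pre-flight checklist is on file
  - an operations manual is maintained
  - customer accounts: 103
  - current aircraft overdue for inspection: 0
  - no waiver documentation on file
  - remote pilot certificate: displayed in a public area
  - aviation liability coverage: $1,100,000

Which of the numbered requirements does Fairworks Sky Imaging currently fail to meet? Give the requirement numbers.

1. aviation liability coverage $1,100,000 ≥ $1,075,000 → met
2. condition 'flies over people' does not hold → requirement n/a → met
3. operations manual present → met
4. waiver documentation absent → not met
5. pre-flight checklist present → met
6. aircraft overdue for inspection 0 ≤ 0 → met
7. remote pilot certificate present → met
Not met: 4

4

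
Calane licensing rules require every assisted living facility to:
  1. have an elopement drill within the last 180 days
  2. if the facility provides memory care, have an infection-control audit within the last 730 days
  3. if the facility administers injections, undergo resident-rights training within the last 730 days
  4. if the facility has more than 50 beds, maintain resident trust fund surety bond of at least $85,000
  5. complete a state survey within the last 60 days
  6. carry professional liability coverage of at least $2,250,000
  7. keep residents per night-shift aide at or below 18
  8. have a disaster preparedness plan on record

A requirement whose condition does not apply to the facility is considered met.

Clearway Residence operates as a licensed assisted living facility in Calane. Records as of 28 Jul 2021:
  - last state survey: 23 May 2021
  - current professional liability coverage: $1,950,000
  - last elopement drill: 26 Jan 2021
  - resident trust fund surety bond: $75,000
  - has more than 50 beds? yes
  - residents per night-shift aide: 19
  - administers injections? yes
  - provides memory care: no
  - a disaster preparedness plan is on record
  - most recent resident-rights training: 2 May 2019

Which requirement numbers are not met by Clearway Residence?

1, 3, 4, 5, 6, 7

1. elopement drill 183 days ago vs limit 180 → not met
2. condition 'provides memory care' does not hold → requirement n/a → met
3. condition 'administers injections' holds; resident-rights training 818 days ago vs limit 730 → not met
4. condition 'has more than 50 beds' holds; resident trust fund surety bond $75,000 < $85,000 → not met
5. state survey 66 days ago vs limit 60 → not met
6. professional liability coverage $1,950,000 < $2,250,000 → not met
7. residents per night-shift aide 19 > 18 → not met
8. disaster preparedness plan present → met
Not met: 1, 3, 4, 5, 6, 7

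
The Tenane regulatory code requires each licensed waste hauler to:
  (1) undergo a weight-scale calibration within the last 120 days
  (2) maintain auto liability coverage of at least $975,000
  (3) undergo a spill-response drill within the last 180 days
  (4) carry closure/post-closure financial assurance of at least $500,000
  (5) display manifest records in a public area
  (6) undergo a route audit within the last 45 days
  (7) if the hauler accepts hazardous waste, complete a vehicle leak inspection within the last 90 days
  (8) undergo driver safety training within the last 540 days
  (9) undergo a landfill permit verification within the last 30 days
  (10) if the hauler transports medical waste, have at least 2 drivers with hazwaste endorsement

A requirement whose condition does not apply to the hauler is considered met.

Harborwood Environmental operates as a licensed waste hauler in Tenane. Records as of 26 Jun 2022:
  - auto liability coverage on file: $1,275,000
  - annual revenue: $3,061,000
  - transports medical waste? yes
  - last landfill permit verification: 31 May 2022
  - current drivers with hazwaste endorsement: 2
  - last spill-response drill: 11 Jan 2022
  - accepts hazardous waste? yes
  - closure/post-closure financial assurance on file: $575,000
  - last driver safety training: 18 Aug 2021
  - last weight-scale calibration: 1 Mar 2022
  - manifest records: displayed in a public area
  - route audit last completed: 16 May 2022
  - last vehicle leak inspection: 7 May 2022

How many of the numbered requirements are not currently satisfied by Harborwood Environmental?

0

1. weight-scale calibration 117 days ago vs limit 120 → met
2. auto liability coverage $1,275,000 ≥ $975,000 → met
3. spill-response drill 166 days ago vs limit 180 → met
4. closure/post-closure financial assurance $575,000 ≥ $500,000 → met
5. manifest records present → met
6. route audit 41 days ago vs limit 45 → met
7. condition 'accepts hazardous waste' holds; vehicle leak inspection 50 days ago vs limit 90 → met
8. driver safety training 312 days ago vs limit 540 → met
9. landfill permit verification 26 days ago vs limit 30 → met
10. condition 'transports medical waste' holds; drivers with hazwaste endorsement 2 ≥ 2 → met
Not met: 0 of 10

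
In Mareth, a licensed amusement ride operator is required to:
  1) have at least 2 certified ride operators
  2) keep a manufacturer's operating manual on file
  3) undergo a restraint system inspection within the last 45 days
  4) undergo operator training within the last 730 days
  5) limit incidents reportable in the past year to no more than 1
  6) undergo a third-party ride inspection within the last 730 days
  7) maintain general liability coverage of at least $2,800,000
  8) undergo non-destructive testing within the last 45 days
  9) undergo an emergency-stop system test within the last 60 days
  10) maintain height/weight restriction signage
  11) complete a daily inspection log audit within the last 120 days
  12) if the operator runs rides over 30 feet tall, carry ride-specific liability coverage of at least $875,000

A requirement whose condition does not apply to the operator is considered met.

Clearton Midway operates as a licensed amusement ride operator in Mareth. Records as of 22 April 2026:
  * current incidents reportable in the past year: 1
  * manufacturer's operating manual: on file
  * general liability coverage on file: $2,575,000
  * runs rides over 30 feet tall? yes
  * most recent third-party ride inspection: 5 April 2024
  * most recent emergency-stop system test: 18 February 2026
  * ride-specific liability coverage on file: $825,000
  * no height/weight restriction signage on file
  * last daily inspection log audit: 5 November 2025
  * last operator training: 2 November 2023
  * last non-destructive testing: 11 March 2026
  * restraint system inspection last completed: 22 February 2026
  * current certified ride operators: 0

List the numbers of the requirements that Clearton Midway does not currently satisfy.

1, 3, 4, 6, 7, 9, 10, 11, 12

1. certified ride operators 0 < 2 → not met
2. manufacturer's operating manual present → met
3. restraint system inspection 59 days ago vs limit 45 → not met
4. operator training 902 days ago vs limit 730 → not met
5. incidents reportable in the past year 1 ≤ 1 → met
6. third-party ride inspection 747 days ago vs limit 730 → not met
7. general liability coverage $2,575,000 < $2,800,000 → not met
8. non-destructive testing 42 days ago vs limit 45 → met
9. emergency-stop system test 63 days ago vs limit 60 → not met
10. height/weight restriction signage absent → not met
11. daily inspection log audit 168 days ago vs limit 120 → not met
12. condition 'runs rides over 30 feet tall' holds; ride-specific liability coverage $825,000 < $875,000 → not met
Not met: 1, 3, 4, 6, 7, 9, 10, 11, 12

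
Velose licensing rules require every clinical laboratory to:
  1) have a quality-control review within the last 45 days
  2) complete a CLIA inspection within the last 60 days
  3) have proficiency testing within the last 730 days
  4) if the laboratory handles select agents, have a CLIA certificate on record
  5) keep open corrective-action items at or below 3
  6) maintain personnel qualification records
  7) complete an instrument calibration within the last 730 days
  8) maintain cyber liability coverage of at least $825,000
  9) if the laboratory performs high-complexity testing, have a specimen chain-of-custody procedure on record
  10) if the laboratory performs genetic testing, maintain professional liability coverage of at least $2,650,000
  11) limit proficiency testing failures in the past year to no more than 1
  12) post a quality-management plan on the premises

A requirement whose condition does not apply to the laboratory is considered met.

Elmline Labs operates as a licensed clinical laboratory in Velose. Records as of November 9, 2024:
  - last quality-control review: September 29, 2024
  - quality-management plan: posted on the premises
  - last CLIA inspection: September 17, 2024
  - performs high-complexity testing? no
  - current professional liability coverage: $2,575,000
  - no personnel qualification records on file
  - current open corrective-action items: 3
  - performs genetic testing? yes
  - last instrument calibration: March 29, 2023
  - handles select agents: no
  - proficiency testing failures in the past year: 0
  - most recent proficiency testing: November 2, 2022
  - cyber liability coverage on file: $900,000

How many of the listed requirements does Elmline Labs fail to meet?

1. quality-control review 41 days ago vs limit 45 → met
2. CLIA inspection 53 days ago vs limit 60 → met
3. proficiency testing 738 days ago vs limit 730 → not met
4. condition 'handles select agents' does not hold → requirement n/a → met
5. open corrective-action items 3 ≤ 3 → met
6. personnel qualification records absent → not met
7. instrument calibration 591 days ago vs limit 730 → met
8. cyber liability coverage $900,000 ≥ $825,000 → met
9. condition 'performs high-complexity testing' does not hold → requirement n/a → met
10. condition 'performs genetic testing' holds; professional liability coverage $2,575,000 < $2,650,000 → not met
11. proficiency testing failures in the past year 0 ≤ 1 → met
12. quality-management plan present → met
Not met: 3 of 12

3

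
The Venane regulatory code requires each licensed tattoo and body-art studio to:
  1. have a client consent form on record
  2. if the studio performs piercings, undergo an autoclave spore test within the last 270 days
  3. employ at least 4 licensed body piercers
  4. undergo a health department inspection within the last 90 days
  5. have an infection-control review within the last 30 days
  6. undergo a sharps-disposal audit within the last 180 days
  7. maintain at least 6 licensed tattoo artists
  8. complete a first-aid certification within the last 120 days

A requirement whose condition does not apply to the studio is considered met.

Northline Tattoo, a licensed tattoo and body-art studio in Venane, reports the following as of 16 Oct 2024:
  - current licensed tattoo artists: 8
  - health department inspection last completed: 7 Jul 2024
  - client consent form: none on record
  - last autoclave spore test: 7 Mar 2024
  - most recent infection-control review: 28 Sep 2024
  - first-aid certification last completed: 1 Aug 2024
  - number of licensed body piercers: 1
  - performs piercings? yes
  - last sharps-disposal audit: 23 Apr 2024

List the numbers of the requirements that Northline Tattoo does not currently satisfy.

1. client consent form absent → not met
2. condition 'performs piercings' holds; autoclave spore test 223 days ago vs limit 270 → met
3. licensed body piercers 1 < 4 → not met
4. health department inspection 101 days ago vs limit 90 → not met
5. infection-control review 18 days ago vs limit 30 → met
6. sharps-disposal audit 176 days ago vs limit 180 → met
7. licensed tattoo artists 8 ≥ 6 → met
8. first-aid certification 76 days ago vs limit 120 → met
Not met: 1, 3, 4

1, 3, 4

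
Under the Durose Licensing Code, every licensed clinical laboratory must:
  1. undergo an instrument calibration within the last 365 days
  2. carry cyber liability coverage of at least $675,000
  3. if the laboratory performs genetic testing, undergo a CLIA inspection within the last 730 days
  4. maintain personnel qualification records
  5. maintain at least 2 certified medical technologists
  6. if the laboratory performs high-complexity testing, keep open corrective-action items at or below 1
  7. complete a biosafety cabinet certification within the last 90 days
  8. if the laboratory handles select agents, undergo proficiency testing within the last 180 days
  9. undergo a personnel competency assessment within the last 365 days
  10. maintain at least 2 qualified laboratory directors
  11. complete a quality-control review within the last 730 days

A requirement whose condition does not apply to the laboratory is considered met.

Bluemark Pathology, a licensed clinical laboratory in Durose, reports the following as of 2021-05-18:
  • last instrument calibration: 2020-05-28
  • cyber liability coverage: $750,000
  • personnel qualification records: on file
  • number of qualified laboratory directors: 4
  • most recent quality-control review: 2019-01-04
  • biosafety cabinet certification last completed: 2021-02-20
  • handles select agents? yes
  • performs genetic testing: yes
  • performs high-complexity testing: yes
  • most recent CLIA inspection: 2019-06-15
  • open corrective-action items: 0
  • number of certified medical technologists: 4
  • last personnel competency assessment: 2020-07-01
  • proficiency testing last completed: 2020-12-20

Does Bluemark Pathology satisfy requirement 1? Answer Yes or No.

Yes

1. instrument calibration 355 days ago vs limit 365 → met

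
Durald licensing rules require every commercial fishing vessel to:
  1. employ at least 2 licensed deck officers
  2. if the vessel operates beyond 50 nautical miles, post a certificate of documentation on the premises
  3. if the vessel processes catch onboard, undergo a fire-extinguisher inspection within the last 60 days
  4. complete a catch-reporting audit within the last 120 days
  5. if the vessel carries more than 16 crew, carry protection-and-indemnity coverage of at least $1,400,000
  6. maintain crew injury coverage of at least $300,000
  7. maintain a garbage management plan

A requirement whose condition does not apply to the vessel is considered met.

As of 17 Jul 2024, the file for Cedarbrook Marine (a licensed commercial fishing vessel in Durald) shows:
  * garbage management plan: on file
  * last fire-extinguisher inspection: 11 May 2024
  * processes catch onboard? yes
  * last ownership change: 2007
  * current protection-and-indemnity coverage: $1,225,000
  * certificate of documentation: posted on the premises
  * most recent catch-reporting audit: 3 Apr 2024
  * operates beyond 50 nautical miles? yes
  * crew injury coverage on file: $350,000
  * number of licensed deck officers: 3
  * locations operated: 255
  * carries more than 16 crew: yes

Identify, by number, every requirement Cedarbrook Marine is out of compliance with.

1. licensed deck officers 3 ≥ 2 → met
2. condition 'operates beyond 50 nautical miles' holds; certificate of documentation present → met
3. condition 'processes catch onboard' holds; fire-extinguisher inspection 67 days ago vs limit 60 → not met
4. catch-reporting audit 105 days ago vs limit 120 → met
5. condition 'carries more than 16 crew' holds; protection-and-indemnity coverage $1,225,000 < $1,400,000 → not met
6. crew injury coverage $350,000 ≥ $300,000 → met
7. garbage management plan present → met
Not met: 3, 5

3, 5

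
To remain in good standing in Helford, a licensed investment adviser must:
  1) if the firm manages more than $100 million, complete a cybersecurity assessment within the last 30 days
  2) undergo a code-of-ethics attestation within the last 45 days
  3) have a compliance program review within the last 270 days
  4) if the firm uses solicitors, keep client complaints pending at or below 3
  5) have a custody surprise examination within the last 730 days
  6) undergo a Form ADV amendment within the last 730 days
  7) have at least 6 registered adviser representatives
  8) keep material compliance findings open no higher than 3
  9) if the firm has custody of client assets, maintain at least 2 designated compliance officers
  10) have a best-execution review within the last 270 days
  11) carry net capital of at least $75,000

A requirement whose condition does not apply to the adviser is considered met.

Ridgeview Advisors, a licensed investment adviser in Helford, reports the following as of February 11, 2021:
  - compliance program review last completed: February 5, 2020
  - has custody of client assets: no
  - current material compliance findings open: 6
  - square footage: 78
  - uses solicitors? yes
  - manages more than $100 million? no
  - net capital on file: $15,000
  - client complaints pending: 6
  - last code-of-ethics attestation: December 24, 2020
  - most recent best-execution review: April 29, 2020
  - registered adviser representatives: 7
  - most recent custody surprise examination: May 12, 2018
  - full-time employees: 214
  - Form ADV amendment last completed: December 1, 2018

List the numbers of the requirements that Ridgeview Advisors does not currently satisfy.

1. condition 'manages more than $100 million' does not hold → requirement n/a → met
2. code-of-ethics attestation 49 days ago vs limit 45 → not met
3. compliance program review 372 days ago vs limit 270 → not met
4. condition 'uses solicitors' holds; client complaints pending 6 > 3 → not met
5. custody surprise examination 1006 days ago vs limit 730 → not met
6. Form ADV amendment 803 days ago vs limit 730 → not met
7. registered adviser representatives 7 ≥ 6 → met
8. material compliance findings open 6 > 3 → not met
9. condition 'has custody of client assets' does not hold → requirement n/a → met
10. best-execution review 288 days ago vs limit 270 → not met
11. net capital $15,000 < $75,000 → not met
Not met: 2, 3, 4, 5, 6, 8, 10, 11

2, 3, 4, 5, 6, 8, 10, 11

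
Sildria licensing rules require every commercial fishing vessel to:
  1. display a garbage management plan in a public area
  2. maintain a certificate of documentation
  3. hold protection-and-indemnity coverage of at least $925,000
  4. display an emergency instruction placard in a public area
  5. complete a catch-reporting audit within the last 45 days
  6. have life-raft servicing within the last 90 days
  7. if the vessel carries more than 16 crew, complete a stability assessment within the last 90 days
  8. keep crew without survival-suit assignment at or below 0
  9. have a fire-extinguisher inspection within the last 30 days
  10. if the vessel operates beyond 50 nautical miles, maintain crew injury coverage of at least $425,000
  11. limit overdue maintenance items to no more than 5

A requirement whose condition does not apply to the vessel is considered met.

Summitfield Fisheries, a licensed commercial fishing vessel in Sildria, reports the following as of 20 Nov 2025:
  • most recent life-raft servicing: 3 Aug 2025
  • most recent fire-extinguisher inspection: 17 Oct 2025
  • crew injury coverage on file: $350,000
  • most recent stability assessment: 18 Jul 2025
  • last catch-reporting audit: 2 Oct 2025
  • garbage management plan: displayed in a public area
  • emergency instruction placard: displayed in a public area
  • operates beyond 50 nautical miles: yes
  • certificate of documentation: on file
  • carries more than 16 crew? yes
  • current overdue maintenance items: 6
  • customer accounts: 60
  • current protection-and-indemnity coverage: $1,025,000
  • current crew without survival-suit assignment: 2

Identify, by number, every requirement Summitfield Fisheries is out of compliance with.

1. garbage management plan present → met
2. certificate of documentation present → met
3. protection-and-indemnity coverage $1,025,000 ≥ $925,000 → met
4. emergency instruction placard present → met
5. catch-reporting audit 49 days ago vs limit 45 → not met
6. life-raft servicing 109 days ago vs limit 90 → not met
7. condition 'carries more than 16 crew' holds; stability assessment 125 days ago vs limit 90 → not met
8. crew without survival-suit assignment 2 > 0 → not met
9. fire-extinguisher inspection 34 days ago vs limit 30 → not met
10. condition 'operates beyond 50 nautical miles' holds; crew injury coverage $350,000 < $425,000 → not met
11. overdue maintenance items 6 > 5 → not met
Not met: 5, 6, 7, 8, 9, 10, 11

5, 6, 7, 8, 9, 10, 11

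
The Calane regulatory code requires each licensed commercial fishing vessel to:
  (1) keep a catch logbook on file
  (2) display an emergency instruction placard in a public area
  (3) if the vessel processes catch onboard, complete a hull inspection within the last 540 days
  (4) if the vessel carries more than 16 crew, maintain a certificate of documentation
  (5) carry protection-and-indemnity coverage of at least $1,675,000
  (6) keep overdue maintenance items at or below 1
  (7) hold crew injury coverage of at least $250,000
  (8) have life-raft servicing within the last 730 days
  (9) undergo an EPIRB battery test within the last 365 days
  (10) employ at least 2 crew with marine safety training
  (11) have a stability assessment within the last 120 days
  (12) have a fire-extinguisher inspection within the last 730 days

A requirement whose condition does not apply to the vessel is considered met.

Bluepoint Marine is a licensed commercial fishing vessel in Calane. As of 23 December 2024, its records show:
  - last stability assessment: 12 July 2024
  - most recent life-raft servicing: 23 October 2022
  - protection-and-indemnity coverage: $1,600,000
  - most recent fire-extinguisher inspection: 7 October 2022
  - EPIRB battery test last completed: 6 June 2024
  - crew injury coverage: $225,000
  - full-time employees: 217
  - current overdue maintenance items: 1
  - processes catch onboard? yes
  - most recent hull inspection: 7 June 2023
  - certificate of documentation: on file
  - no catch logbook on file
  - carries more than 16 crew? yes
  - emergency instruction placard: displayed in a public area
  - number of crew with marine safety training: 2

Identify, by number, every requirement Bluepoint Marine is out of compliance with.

1, 3, 5, 7, 8, 11, 12

1. catch logbook absent → not met
2. emergency instruction placard present → met
3. condition 'processes catch onboard' holds; hull inspection 565 days ago vs limit 540 → not met
4. condition 'carries more than 16 crew' holds; certificate of documentation present → met
5. protection-and-indemnity coverage $1,600,000 < $1,675,000 → not met
6. overdue maintenance items 1 ≤ 1 → met
7. crew injury coverage $225,000 < $250,000 → not met
8. life-raft servicing 792 days ago vs limit 730 → not met
9. EPIRB battery test 200 days ago vs limit 365 → met
10. crew with marine safety training 2 ≥ 2 → met
11. stability assessment 164 days ago vs limit 120 → not met
12. fire-extinguisher inspection 808 days ago vs limit 730 → not met
Not met: 1, 3, 5, 7, 8, 11, 12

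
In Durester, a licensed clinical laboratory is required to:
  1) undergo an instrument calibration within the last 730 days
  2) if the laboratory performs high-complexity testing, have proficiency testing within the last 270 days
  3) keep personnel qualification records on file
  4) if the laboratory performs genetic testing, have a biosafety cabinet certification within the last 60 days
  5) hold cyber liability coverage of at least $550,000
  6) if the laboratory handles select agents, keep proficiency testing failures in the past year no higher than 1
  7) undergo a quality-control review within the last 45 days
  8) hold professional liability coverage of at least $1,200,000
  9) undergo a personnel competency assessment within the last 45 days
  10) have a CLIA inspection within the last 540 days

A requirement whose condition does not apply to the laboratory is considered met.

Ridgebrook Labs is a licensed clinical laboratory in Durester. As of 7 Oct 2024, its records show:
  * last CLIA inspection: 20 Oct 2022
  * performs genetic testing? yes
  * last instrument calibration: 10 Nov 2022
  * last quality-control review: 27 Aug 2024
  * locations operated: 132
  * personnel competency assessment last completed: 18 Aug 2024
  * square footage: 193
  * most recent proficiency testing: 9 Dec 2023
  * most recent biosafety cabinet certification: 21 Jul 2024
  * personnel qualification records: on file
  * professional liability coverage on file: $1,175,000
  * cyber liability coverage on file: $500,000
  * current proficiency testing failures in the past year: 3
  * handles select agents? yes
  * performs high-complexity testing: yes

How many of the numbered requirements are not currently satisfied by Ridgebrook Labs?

7

1. instrument calibration 697 days ago vs limit 730 → met
2. condition 'performs high-complexity testing' holds; proficiency testing 303 days ago vs limit 270 → not met
3. personnel qualification records present → met
4. condition 'performs genetic testing' holds; biosafety cabinet certification 78 days ago vs limit 60 → not met
5. cyber liability coverage $500,000 < $550,000 → not met
6. condition 'handles select agents' holds; proficiency testing failures in the past year 3 > 1 → not met
7. quality-control review 41 days ago vs limit 45 → met
8. professional liability coverage $1,175,000 < $1,200,000 → not met
9. personnel competency assessment 50 days ago vs limit 45 → not met
10. CLIA inspection 718 days ago vs limit 540 → not met
Not met: 7 of 10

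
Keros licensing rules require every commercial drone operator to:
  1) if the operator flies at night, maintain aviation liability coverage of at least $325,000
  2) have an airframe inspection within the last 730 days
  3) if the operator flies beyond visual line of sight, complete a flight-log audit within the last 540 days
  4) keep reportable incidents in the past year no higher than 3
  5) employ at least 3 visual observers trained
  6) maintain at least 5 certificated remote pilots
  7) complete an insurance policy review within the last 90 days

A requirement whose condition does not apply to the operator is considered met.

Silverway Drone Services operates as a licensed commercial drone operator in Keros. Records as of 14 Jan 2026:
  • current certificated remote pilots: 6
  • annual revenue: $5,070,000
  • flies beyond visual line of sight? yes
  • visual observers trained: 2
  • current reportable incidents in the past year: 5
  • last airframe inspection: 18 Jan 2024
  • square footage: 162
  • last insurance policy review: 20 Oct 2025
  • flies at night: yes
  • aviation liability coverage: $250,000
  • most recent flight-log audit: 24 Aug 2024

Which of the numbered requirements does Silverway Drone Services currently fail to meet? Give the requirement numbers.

1. condition 'flies at night' holds; aviation liability coverage $250,000 < $325,000 → not met
2. airframe inspection 727 days ago vs limit 730 → met
3. condition 'flies beyond visual line of sight' holds; flight-log audit 508 days ago vs limit 540 → met
4. reportable incidents in the past year 5 > 3 → not met
5. visual observers trained 2 < 3 → not met
6. certificated remote pilots 6 ≥ 5 → met
7. insurance policy review 86 days ago vs limit 90 → met
Not met: 1, 4, 5

1, 4, 5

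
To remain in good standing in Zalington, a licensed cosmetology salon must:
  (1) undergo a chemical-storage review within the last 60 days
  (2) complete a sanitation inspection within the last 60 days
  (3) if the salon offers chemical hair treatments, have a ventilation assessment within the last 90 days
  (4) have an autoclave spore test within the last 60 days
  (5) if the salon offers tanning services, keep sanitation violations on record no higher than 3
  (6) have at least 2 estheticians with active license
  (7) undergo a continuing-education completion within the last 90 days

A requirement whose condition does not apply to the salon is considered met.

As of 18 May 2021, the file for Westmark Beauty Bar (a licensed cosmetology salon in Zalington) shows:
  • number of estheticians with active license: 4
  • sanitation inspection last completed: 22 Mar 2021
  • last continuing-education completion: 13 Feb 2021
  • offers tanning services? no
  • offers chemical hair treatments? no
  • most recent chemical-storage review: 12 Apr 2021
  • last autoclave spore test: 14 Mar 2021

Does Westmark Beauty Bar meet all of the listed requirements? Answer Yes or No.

No

1. chemical-storage review 36 days ago vs limit 60 → met
2. sanitation inspection 57 days ago vs limit 60 → met
3. condition 'offers chemical hair treatments' does not hold → requirement n/a → met
4. autoclave spore test 65 days ago vs limit 60 → not met
5. condition 'offers tanning services' does not hold → requirement n/a → met
6. estheticians with active license 4 ≥ 2 → met
7. continuing-education completion 94 days ago vs limit 90 → not met
Not met: 4, 7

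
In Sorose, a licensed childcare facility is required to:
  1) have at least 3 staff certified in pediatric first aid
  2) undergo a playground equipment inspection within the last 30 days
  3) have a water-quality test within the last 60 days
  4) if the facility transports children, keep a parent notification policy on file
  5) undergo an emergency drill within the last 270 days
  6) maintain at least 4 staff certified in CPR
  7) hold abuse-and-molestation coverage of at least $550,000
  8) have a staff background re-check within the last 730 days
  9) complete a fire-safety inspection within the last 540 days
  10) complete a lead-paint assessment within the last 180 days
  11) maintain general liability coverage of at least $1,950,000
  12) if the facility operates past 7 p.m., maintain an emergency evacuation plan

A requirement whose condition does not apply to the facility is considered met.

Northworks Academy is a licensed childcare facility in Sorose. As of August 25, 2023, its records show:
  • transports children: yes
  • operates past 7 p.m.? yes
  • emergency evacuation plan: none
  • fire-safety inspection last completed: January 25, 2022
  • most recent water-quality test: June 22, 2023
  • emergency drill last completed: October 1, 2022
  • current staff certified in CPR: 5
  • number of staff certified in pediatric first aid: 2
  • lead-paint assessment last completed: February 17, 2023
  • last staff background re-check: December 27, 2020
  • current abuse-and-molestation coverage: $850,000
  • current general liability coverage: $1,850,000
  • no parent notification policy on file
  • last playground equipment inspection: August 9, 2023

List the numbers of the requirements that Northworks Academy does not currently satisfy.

1. staff certified in pediatric first aid 2 < 3 → not met
2. playground equipment inspection 16 days ago vs limit 30 → met
3. water-quality test 64 days ago vs limit 60 → not met
4. condition 'transports children' holds; parent notification policy absent → not met
5. emergency drill 328 days ago vs limit 270 → not met
6. staff certified in CPR 5 ≥ 4 → met
7. abuse-and-molestation coverage $850,000 ≥ $550,000 → met
8. staff background re-check 971 days ago vs limit 730 → not met
9. fire-safety inspection 577 days ago vs limit 540 → not met
10. lead-paint assessment 189 days ago vs limit 180 → not met
11. general liability coverage $1,850,000 < $1,950,000 → not met
12. condition 'operates past 7 p.m.' holds; emergency evacuation plan absent → not met
Not met: 1, 3, 4, 5, 8, 9, 10, 11, 12

1, 3, 4, 5, 8, 9, 10, 11, 12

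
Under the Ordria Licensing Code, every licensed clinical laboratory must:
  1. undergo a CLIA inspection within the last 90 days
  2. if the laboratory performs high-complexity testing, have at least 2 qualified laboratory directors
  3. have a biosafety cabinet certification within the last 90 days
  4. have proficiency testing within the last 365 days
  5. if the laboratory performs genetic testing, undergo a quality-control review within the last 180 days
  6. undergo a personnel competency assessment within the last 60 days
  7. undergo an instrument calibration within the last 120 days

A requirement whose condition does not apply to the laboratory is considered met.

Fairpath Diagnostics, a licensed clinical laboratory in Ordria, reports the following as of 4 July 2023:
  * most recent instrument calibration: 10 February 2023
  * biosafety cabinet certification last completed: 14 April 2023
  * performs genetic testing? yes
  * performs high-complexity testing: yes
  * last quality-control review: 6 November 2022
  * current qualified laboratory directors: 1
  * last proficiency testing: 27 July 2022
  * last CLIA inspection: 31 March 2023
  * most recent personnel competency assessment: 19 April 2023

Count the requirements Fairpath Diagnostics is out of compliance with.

5

1. CLIA inspection 95 days ago vs limit 90 → not met
2. condition 'performs high-complexity testing' holds; qualified laboratory directors 1 < 2 → not met
3. biosafety cabinet certification 81 days ago vs limit 90 → met
4. proficiency testing 342 days ago vs limit 365 → met
5. condition 'performs genetic testing' holds; quality-control review 240 days ago vs limit 180 → not met
6. personnel competency assessment 76 days ago vs limit 60 → not met
7. instrument calibration 144 days ago vs limit 120 → not met
Not met: 5 of 7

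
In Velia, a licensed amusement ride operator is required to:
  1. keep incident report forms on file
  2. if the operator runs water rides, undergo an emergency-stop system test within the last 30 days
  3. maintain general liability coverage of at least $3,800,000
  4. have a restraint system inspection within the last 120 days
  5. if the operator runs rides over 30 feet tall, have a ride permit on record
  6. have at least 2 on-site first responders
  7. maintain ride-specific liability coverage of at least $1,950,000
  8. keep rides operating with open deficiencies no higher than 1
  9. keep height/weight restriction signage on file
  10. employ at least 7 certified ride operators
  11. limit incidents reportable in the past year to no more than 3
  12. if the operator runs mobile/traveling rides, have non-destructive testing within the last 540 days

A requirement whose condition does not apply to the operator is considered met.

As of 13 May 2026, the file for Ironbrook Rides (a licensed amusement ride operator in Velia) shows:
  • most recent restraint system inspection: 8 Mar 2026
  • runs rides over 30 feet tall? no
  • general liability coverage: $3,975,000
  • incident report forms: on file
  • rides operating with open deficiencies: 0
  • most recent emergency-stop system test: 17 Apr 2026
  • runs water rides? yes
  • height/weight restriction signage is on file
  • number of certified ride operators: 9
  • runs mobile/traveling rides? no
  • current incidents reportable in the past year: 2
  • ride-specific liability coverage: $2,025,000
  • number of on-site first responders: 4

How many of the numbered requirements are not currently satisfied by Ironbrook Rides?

1. incident report forms present → met
2. condition 'runs water rides' holds; emergency-stop system test 26 days ago vs limit 30 → met
3. general liability coverage $3,975,000 ≥ $3,800,000 → met
4. restraint system inspection 66 days ago vs limit 120 → met
5. condition 'runs rides over 30 feet tall' does not hold → requirement n/a → met
6. on-site first responders 4 ≥ 2 → met
7. ride-specific liability coverage $2,025,000 ≥ $1,950,000 → met
8. rides operating with open deficiencies 0 ≤ 1 → met
9. height/weight restriction signage present → met
10. certified ride operators 9 ≥ 7 → met
11. incidents reportable in the past year 2 ≤ 3 → met
12. condition 'runs mobile/traveling rides' does not hold → requirement n/a → met
Not met: 0 of 12

0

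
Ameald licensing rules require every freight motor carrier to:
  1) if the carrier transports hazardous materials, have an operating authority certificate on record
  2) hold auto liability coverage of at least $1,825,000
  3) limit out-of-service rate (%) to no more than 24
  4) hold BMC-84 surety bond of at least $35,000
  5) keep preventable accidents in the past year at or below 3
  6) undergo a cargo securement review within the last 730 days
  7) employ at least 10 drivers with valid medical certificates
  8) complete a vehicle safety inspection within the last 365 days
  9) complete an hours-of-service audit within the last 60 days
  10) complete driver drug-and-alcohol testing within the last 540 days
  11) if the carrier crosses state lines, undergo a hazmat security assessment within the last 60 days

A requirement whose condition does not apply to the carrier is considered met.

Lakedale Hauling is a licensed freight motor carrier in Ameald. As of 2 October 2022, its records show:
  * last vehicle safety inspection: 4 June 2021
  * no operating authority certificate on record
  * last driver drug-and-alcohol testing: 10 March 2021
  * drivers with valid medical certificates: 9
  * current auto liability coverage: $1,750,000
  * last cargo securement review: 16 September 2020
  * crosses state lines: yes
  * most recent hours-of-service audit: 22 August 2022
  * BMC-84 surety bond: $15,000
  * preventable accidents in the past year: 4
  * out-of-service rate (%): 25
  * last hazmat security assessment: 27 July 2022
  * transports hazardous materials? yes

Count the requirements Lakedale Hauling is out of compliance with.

1. condition 'transports hazardous materials' holds; operating authority certificate absent → not met
2. auto liability coverage $1,750,000 < $1,825,000 → not met
3. out-of-service rate (%) 25 > 24 → not met
4. BMC-84 surety bond $15,000 < $35,000 → not met
5. preventable accidents in the past year 4 > 3 → not met
6. cargo securement review 746 days ago vs limit 730 → not met
7. drivers with valid medical certificates 9 < 10 → not met
8. vehicle safety inspection 485 days ago vs limit 365 → not met
9. hours-of-service audit 41 days ago vs limit 60 → met
10. driver drug-and-alcohol testing 571 days ago vs limit 540 → not met
11. condition 'crosses state lines' holds; hazmat security assessment 67 days ago vs limit 60 → not met
Not met: 10 of 11

10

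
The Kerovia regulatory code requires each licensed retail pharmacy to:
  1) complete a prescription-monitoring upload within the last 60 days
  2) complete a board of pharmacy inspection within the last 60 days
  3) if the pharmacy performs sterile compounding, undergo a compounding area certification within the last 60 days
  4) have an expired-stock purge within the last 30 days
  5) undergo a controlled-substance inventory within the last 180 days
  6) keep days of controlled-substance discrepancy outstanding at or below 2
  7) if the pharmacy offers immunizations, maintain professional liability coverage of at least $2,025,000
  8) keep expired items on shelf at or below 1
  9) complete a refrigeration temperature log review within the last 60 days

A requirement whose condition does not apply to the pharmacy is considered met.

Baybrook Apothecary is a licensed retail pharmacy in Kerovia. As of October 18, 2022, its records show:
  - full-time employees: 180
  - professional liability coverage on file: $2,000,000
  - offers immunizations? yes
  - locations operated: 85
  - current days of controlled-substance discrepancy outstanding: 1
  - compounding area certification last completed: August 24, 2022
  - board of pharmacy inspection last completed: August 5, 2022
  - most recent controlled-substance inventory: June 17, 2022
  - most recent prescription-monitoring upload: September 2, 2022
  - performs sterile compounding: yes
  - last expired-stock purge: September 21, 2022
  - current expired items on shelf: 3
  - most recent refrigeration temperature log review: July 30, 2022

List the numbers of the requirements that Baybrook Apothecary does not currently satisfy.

2, 7, 8, 9

1. prescription-monitoring upload 46 days ago vs limit 60 → met
2. board of pharmacy inspection 74 days ago vs limit 60 → not met
3. condition 'performs sterile compounding' holds; compounding area certification 55 days ago vs limit 60 → met
4. expired-stock purge 27 days ago vs limit 30 → met
5. controlled-substance inventory 123 days ago vs limit 180 → met
6. days of controlled-substance discrepancy outstanding 1 ≤ 2 → met
7. condition 'offers immunizations' holds; professional liability coverage $2,000,000 < $2,025,000 → not met
8. expired items on shelf 3 > 1 → not met
9. refrigeration temperature log review 80 days ago vs limit 60 → not met
Not met: 2, 7, 8, 9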